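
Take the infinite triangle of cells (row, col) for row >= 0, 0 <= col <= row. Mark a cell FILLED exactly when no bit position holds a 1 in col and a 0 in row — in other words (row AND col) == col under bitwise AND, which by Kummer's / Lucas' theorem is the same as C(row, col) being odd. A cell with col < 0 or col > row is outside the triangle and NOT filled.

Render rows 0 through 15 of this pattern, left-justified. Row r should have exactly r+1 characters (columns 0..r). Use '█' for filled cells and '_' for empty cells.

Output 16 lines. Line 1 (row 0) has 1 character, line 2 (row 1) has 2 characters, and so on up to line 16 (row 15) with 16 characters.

r0=0: █
r1=1: ██
r2=10: █_█
r3=11: ████
r4=100: █___█
r5=101: ██__██
r6=110: █_█_█_█
r7=111: ████████
r8=1000: █_______█
r9=1001: ██______██
r10=1010: █_█_____█_█
r11=1011: ████____████
r12=1100: █___█___█___█
r13=1101: ██__██__██__██
r14=1110: █_█_█_█_█_█_█_█
r15=1111: ████████████████

Answer: █
██
█_█
████
█___█
██__██
█_█_█_█
████████
█_______█
██______██
█_█_____█_█
████____████
█___█___█___█
██__██__██__██
█_█_█_█_█_█_█_█
████████████████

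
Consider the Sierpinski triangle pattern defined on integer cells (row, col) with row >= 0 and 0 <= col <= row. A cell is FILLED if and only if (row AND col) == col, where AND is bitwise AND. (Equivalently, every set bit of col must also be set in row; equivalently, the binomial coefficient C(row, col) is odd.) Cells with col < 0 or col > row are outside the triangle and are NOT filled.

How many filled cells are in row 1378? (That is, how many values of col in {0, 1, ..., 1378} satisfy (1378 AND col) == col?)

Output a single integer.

1378 in binary = 10101100010
popcount(1378) = number of 1-bits in 10101100010 = 5
A col c satisfies (1378 AND c) == c iff every set bit of c is also set in 1378; each of the 5 set bits of 1378 can independently be on or off in c.
count = 2^5 = 32

Answer: 32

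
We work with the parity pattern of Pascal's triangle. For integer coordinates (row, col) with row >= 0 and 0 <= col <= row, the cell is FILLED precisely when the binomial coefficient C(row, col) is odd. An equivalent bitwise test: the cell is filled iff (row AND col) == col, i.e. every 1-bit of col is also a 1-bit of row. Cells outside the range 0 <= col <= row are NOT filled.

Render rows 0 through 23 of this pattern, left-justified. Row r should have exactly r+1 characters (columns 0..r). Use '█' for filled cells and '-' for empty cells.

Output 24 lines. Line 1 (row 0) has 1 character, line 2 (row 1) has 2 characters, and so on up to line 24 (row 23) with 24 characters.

Answer: █
██
█-█
████
█---█
██--██
█-█-█-█
████████
█-------█
██------██
█-█-----█-█
████----████
█---█---█---█
██--██--██--██
█-█-█-█-█-█-█-█
████████████████
█---------------█
██--------------██
█-█-------------█-█
████------------████
█---█-----------█---█
██--██----------██--██
█-█-█-█---------█-█-█-█
████████--------████████

Derivation:
r0=0: █
r1=1: ██
r2=10: █-█
r3=11: ████
r4=100: █---█
r5=101: ██--██
r6=110: █-█-█-█
r7=111: ████████
r8=1000: █-------█
r9=1001: ██------██
r10=1010: █-█-----█-█
r11=1011: ████----████
r12=1100: █---█---█---█
r13=1101: ██--██--██--██
r14=1110: █-█-█-█-█-█-█-█
r15=1111: ████████████████
r16=10000: █---------------█
r17=10001: ██--------------██
r18=10010: █-█-------------█-█
r19=10011: ████------------████
r20=10100: █---█-----------█---█
r21=10101: ██--██----------██--██
r22=10110: █-█-█-█---------█-█-█-█
r23=10111: ████████--------████████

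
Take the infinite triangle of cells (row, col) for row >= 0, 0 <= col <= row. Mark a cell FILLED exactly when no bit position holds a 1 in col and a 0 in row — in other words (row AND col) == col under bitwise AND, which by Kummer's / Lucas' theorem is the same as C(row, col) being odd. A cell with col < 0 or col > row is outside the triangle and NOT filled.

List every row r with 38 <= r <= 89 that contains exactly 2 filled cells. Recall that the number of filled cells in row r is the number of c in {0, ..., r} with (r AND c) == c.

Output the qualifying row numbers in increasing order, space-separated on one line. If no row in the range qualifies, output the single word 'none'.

Row r has 2^popcount(r) filled cells, so we need popcount(r) = log2(2) = 1.
Scan r = 38..89 and keep those with exactly 1 one-bits:
r=38=100110 popcount=3 -> skip
r=39=100111 popcount=4 -> skip
r=40=101000 popcount=2 -> skip
r=41=101001 popcount=3 -> skip
r=42=101010 popcount=3 -> skip
r=43=101011 popcount=4 -> skip
r=44=101100 popcount=3 -> skip
r=45=101101 popcount=4 -> skip
r=46=101110 popcount=4 -> skip
r=47=101111 popcount=5 -> skip
r=48=110000 popcount=2 -> skip
r=49=110001 popcount=3 -> skip
r=50=110010 popcount=3 -> skip
r=51=110011 popcount=4 -> skip
r=52=110100 popcount=3 -> skip
r=53=110101 popcount=4 -> skip
r=54=110110 popcount=4 -> skip
r=55=110111 popcount=5 -> skip
r=56=111000 popcount=3 -> skip
r=57=111001 popcount=4 -> skip
r=58=111010 popcount=4 -> skip
r=59=111011 popcount=5 -> skip
r=60=111100 popcount=4 -> skip
r=61=111101 popcount=5 -> skip
r=62=111110 popcount=5 -> skip
r=63=111111 popcount=6 -> skip
r=64=1000000 popcount=1 -> KEEP
r=65=1000001 popcount=2 -> skip
r=66=1000010 popcount=2 -> skip
r=67=1000011 popcount=3 -> skip
r=68=1000100 popcount=2 -> skip
r=69=1000101 popcount=3 -> skip
r=70=1000110 popcount=3 -> skip
r=71=1000111 popcount=4 -> skip
r=72=1001000 popcount=2 -> skip
r=73=1001001 popcount=3 -> skip
r=74=1001010 popcount=3 -> skip
r=75=1001011 popcount=4 -> skip
r=76=1001100 popcount=3 -> skip
r=77=1001101 popcount=4 -> skip
r=78=1001110 popcount=4 -> skip
r=79=1001111 popcount=5 -> skip
r=80=1010000 popcount=2 -> skip
r=81=1010001 popcount=3 -> skip
r=82=1010010 popcount=3 -> skip
r=83=1010011 popcount=4 -> skip
r=84=1010100 popcount=3 -> skip
r=85=1010101 popcount=4 -> skip
r=86=1010110 popcount=4 -> skip
r=87=1010111 popcount=5 -> skip
r=88=1011000 popcount=3 -> skip
r=89=1011001 popcount=4 -> skip
Kept rows: 64

Answer: 64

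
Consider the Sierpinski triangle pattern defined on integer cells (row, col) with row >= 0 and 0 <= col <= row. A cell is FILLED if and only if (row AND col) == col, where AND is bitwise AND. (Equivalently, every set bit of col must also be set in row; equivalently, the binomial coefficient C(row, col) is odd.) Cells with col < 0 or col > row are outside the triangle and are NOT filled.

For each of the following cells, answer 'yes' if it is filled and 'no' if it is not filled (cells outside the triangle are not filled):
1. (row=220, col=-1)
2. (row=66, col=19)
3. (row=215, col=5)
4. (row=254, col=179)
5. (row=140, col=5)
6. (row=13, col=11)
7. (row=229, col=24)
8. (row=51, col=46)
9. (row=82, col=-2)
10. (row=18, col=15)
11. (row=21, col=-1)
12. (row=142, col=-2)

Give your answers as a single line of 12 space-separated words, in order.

Answer: no no yes no no no no no no no no no

Derivation:
(220,-1): col outside [0, 220] -> not filled
(66,19): row=0b1000010, col=0b10011, row AND col = 0b10 = 2; 2 != 19 -> empty
(215,5): row=0b11010111, col=0b101, row AND col = 0b101 = 5; 5 == 5 -> filled
(254,179): row=0b11111110, col=0b10110011, row AND col = 0b10110010 = 178; 178 != 179 -> empty
(140,5): row=0b10001100, col=0b101, row AND col = 0b100 = 4; 4 != 5 -> empty
(13,11): row=0b1101, col=0b1011, row AND col = 0b1001 = 9; 9 != 11 -> empty
(229,24): row=0b11100101, col=0b11000, row AND col = 0b0 = 0; 0 != 24 -> empty
(51,46): row=0b110011, col=0b101110, row AND col = 0b100010 = 34; 34 != 46 -> empty
(82,-2): col outside [0, 82] -> not filled
(18,15): row=0b10010, col=0b1111, row AND col = 0b10 = 2; 2 != 15 -> empty
(21,-1): col outside [0, 21] -> not filled
(142,-2): col outside [0, 142] -> not filled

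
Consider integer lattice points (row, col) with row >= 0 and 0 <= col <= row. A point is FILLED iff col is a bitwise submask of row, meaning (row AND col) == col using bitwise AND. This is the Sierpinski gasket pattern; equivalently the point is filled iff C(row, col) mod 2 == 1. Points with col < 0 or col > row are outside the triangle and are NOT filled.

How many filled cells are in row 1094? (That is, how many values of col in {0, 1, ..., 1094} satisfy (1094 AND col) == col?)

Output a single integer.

1094 in binary = 10001000110
popcount(1094) = number of 1-bits in 10001000110 = 4
A col c satisfies (1094 AND c) == c iff every set bit of c is also set in 1094; each of the 4 set bits of 1094 can independently be on or off in c.
count = 2^4 = 16

Answer: 16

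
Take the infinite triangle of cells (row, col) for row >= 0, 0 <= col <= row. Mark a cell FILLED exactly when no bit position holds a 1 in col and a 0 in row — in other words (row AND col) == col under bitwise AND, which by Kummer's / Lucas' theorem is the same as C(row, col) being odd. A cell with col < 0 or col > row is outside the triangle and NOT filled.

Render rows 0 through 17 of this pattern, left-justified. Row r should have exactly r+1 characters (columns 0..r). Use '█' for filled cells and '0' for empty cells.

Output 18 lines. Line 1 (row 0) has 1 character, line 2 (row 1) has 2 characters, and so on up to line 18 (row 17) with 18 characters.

Answer: █
██
█0█
████
█000█
██00██
█0█0█0█
████████
█0000000█
██000000██
█0█00000█0█
████0000████
█000█000█000█
██00██00██00██
█0█0█0█0█0█0█0█
████████████████
█000000000000000█
██00000000000000██

Derivation:
r0=0: █
r1=1: ██
r2=10: █0█
r3=11: ████
r4=100: █000█
r5=101: ██00██
r6=110: █0█0█0█
r7=111: ████████
r8=1000: █0000000█
r9=1001: ██000000██
r10=1010: █0█00000█0█
r11=1011: ████0000████
r12=1100: █000█000█000█
r13=1101: ██00██00██00██
r14=1110: █0█0█0█0█0█0█0█
r15=1111: ████████████████
r16=10000: █000000000000000█
r17=10001: ██00000000000000██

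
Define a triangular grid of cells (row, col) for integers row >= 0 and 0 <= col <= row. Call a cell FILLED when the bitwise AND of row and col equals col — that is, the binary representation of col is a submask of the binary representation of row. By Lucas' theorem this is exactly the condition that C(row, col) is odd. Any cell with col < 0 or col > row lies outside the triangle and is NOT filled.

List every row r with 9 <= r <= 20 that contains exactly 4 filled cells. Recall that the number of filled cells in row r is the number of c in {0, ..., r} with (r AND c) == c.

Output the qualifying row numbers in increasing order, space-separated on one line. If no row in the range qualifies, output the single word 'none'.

Answer: 9 10 12 17 18 20

Derivation:
Row r has 2^popcount(r) filled cells, so we need popcount(r) = log2(4) = 2.
Scan r = 9..20 and keep those with exactly 2 one-bits:
r=9=1001 popcount=2 -> KEEP
r=10=1010 popcount=2 -> KEEP
r=11=1011 popcount=3 -> skip
r=12=1100 popcount=2 -> KEEP
r=13=1101 popcount=3 -> skip
r=14=1110 popcount=3 -> skip
r=15=1111 popcount=4 -> skip
r=16=10000 popcount=1 -> skip
r=17=10001 popcount=2 -> KEEP
r=18=10010 popcount=2 -> KEEP
r=19=10011 popcount=3 -> skip
r=20=10100 popcount=2 -> KEEP
Kept rows: 9 10 12 17 18 20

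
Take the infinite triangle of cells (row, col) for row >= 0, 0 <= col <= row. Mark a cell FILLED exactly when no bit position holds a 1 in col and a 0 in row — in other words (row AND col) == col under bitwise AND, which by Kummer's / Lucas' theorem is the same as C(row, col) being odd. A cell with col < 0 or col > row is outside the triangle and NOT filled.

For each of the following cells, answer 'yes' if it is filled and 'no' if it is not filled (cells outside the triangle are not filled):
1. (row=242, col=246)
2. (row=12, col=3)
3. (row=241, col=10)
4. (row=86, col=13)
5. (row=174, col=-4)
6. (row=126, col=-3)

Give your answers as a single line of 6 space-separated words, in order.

Answer: no no no no no no

Derivation:
(242,246): col outside [0, 242] -> not filled
(12,3): row=0b1100, col=0b11, row AND col = 0b0 = 0; 0 != 3 -> empty
(241,10): row=0b11110001, col=0b1010, row AND col = 0b0 = 0; 0 != 10 -> empty
(86,13): row=0b1010110, col=0b1101, row AND col = 0b100 = 4; 4 != 13 -> empty
(174,-4): col outside [0, 174] -> not filled
(126,-3): col outside [0, 126] -> not filled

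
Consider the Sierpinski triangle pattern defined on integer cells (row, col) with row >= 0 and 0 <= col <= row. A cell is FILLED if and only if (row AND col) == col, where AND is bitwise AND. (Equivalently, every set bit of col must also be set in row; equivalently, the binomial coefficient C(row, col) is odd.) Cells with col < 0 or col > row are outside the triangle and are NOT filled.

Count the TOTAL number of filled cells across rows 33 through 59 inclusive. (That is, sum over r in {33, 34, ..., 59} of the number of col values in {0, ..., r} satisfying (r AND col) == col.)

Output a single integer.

r33=100001 pc2: +4 =4
r34=100010 pc2: +4 =8
r35=100011 pc3: +8 =16
r36=100100 pc2: +4 =20
r37=100101 pc3: +8 =28
r38=100110 pc3: +8 =36
r39=100111 pc4: +16 =52
r40=101000 pc2: +4 =56
r41=101001 pc3: +8 =64
r42=101010 pc3: +8 =72
r43=101011 pc4: +16 =88
r44=101100 pc3: +8 =96
r45=101101 pc4: +16 =112
r46=101110 pc4: +16 =128
r47=101111 pc5: +32 =160
r48=110000 pc2: +4 =164
r49=110001 pc3: +8 =172
r50=110010 pc3: +8 =180
r51=110011 pc4: +16 =196
r52=110100 pc3: +8 =204
r53=110101 pc4: +16 =220
r54=110110 pc4: +16 =236
r55=110111 pc5: +32 =268
r56=111000 pc3: +8 =276
r57=111001 pc4: +16 =292
r58=111010 pc4: +16 =308
r59=111011 pc5: +32 =340

Answer: 340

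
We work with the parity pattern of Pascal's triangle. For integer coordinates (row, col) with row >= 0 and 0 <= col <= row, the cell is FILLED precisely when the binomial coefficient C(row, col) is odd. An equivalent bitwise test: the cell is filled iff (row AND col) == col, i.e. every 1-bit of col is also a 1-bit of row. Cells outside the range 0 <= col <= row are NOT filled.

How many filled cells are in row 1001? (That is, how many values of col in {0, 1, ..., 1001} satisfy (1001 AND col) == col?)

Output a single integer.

Answer: 128

Derivation:
1001 in binary = 1111101001
popcount(1001) = number of 1-bits in 1111101001 = 7
A col c satisfies (1001 AND c) == c iff every set bit of c is also set in 1001; each of the 7 set bits of 1001 can independently be on or off in c.
count = 2^7 = 128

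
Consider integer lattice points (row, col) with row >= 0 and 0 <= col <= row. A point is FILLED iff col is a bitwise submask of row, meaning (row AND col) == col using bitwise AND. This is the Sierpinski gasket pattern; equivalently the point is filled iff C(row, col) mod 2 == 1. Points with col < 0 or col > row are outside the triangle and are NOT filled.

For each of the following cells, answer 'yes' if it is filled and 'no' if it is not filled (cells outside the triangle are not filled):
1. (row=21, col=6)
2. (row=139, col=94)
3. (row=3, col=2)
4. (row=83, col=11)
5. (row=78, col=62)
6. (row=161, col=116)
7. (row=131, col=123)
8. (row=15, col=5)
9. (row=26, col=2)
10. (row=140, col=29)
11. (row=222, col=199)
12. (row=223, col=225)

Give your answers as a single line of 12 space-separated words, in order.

(21,6): row=0b10101, col=0b110, row AND col = 0b100 = 4; 4 != 6 -> empty
(139,94): row=0b10001011, col=0b1011110, row AND col = 0b1010 = 10; 10 != 94 -> empty
(3,2): row=0b11, col=0b10, row AND col = 0b10 = 2; 2 == 2 -> filled
(83,11): row=0b1010011, col=0b1011, row AND col = 0b11 = 3; 3 != 11 -> empty
(78,62): row=0b1001110, col=0b111110, row AND col = 0b1110 = 14; 14 != 62 -> empty
(161,116): row=0b10100001, col=0b1110100, row AND col = 0b100000 = 32; 32 != 116 -> empty
(131,123): row=0b10000011, col=0b1111011, row AND col = 0b11 = 3; 3 != 123 -> empty
(15,5): row=0b1111, col=0b101, row AND col = 0b101 = 5; 5 == 5 -> filled
(26,2): row=0b11010, col=0b10, row AND col = 0b10 = 2; 2 == 2 -> filled
(140,29): row=0b10001100, col=0b11101, row AND col = 0b1100 = 12; 12 != 29 -> empty
(222,199): row=0b11011110, col=0b11000111, row AND col = 0b11000110 = 198; 198 != 199 -> empty
(223,225): col outside [0, 223] -> not filled

Answer: no no yes no no no no yes yes no no no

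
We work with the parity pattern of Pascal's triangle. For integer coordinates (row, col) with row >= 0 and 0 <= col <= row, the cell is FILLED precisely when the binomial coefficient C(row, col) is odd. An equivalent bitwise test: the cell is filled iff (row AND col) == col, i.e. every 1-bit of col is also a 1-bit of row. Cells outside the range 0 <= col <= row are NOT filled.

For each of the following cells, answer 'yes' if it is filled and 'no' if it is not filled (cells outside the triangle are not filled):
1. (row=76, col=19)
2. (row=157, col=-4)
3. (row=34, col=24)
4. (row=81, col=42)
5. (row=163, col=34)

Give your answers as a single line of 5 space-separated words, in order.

Answer: no no no no yes

Derivation:
(76,19): row=0b1001100, col=0b10011, row AND col = 0b0 = 0; 0 != 19 -> empty
(157,-4): col outside [0, 157] -> not filled
(34,24): row=0b100010, col=0b11000, row AND col = 0b0 = 0; 0 != 24 -> empty
(81,42): row=0b1010001, col=0b101010, row AND col = 0b0 = 0; 0 != 42 -> empty
(163,34): row=0b10100011, col=0b100010, row AND col = 0b100010 = 34; 34 == 34 -> filled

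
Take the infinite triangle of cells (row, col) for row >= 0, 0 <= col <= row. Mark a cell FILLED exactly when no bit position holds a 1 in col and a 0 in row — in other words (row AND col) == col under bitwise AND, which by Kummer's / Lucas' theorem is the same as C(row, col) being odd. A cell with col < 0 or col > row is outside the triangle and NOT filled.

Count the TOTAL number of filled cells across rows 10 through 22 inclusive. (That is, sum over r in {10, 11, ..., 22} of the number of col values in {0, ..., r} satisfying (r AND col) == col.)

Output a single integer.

r10=1010 pc2: +4 =4
r11=1011 pc3: +8 =12
r12=1100 pc2: +4 =16
r13=1101 pc3: +8 =24
r14=1110 pc3: +8 =32
r15=1111 pc4: +16 =48
r16=10000 pc1: +2 =50
r17=10001 pc2: +4 =54
r18=10010 pc2: +4 =58
r19=10011 pc3: +8 =66
r20=10100 pc2: +4 =70
r21=10101 pc3: +8 =78
r22=10110 pc3: +8 =86

Answer: 86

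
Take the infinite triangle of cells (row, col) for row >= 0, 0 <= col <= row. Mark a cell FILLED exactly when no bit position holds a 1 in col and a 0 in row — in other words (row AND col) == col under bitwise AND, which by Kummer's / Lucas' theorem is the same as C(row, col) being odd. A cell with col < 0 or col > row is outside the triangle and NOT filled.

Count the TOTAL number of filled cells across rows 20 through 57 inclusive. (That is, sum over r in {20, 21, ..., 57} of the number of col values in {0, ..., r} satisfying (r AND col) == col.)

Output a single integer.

Answer: 438

Derivation:
r20=10100 pc2: +4 =4
r21=10101 pc3: +8 =12
r22=10110 pc3: +8 =20
r23=10111 pc4: +16 =36
r24=11000 pc2: +4 =40
r25=11001 pc3: +8 =48
r26=11010 pc3: +8 =56
r27=11011 pc4: +16 =72
r28=11100 pc3: +8 =80
r29=11101 pc4: +16 =96
r30=11110 pc4: +16 =112
r31=11111 pc5: +32 =144
r32=100000 pc1: +2 =146
r33=100001 pc2: +4 =150
r34=100010 pc2: +4 =154
r35=100011 pc3: +8 =162
r36=100100 pc2: +4 =166
r37=100101 pc3: +8 =174
r38=100110 pc3: +8 =182
r39=100111 pc4: +16 =198
r40=101000 pc2: +4 =202
r41=101001 pc3: +8 =210
r42=101010 pc3: +8 =218
r43=101011 pc4: +16 =234
r44=101100 pc3: +8 =242
r45=101101 pc4: +16 =258
r46=101110 pc4: +16 =274
r47=101111 pc5: +32 =306
r48=110000 pc2: +4 =310
r49=110001 pc3: +8 =318
r50=110010 pc3: +8 =326
r51=110011 pc4: +16 =342
r52=110100 pc3: +8 =350
r53=110101 pc4: +16 =366
r54=110110 pc4: +16 =382
r55=110111 pc5: +32 =414
r56=111000 pc3: +8 =422
r57=111001 pc4: +16 =438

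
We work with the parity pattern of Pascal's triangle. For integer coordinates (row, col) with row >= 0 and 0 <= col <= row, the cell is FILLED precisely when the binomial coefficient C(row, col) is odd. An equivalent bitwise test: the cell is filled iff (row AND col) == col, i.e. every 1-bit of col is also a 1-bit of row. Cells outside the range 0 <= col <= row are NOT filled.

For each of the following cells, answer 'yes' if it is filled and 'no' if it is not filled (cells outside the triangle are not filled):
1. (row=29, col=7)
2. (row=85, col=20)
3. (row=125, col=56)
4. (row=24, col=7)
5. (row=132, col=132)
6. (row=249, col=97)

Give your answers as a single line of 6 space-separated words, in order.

(29,7): row=0b11101, col=0b111, row AND col = 0b101 = 5; 5 != 7 -> empty
(85,20): row=0b1010101, col=0b10100, row AND col = 0b10100 = 20; 20 == 20 -> filled
(125,56): row=0b1111101, col=0b111000, row AND col = 0b111000 = 56; 56 == 56 -> filled
(24,7): row=0b11000, col=0b111, row AND col = 0b0 = 0; 0 != 7 -> empty
(132,132): row=0b10000100, col=0b10000100, row AND col = 0b10000100 = 132; 132 == 132 -> filled
(249,97): row=0b11111001, col=0b1100001, row AND col = 0b1100001 = 97; 97 == 97 -> filled

Answer: no yes yes no yes yes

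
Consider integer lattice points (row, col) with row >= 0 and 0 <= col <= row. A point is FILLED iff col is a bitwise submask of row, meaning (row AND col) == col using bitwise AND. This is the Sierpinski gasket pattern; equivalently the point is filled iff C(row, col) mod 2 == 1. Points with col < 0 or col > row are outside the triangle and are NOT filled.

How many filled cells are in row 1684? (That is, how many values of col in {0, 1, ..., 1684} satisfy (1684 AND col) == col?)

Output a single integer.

Answer: 32

Derivation:
1684 in binary = 11010010100
popcount(1684) = number of 1-bits in 11010010100 = 5
A col c satisfies (1684 AND c) == c iff every set bit of c is also set in 1684; each of the 5 set bits of 1684 can independently be on or off in c.
count = 2^5 = 32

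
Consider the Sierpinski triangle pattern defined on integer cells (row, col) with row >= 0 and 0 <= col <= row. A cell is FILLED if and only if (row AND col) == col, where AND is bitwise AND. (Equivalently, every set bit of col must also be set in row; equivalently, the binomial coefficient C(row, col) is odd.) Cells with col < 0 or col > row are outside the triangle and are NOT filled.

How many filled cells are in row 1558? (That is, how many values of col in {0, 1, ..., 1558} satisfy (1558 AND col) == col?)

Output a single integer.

Answer: 32

Derivation:
1558 in binary = 11000010110
popcount(1558) = number of 1-bits in 11000010110 = 5
A col c satisfies (1558 AND c) == c iff every set bit of c is also set in 1558; each of the 5 set bits of 1558 can independently be on or off in c.
count = 2^5 = 32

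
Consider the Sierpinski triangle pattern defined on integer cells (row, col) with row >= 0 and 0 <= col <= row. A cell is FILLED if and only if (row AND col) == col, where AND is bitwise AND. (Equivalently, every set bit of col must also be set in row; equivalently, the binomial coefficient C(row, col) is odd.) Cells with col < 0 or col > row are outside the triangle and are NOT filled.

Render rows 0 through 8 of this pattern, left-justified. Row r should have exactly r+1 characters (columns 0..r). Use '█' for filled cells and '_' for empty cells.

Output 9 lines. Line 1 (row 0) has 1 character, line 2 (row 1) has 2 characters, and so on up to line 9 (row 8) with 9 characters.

Answer: █
██
█_█
████
█___█
██__██
█_█_█_█
████████
█_______█

Derivation:
r0=0: █
r1=1: ██
r2=10: █_█
r3=11: ████
r4=100: █___█
r5=101: ██__██
r6=110: █_█_█_█
r7=111: ████████
r8=1000: █_______█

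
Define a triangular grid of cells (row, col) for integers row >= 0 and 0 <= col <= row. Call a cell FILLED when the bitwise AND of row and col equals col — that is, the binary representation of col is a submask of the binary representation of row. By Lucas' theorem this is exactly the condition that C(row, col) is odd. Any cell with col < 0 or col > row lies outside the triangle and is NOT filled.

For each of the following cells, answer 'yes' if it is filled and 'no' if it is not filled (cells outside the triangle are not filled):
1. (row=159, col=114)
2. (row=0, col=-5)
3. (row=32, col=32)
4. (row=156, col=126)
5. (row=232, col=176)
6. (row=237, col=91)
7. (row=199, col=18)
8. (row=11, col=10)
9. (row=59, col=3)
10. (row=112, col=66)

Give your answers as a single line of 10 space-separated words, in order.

(159,114): row=0b10011111, col=0b1110010, row AND col = 0b10010 = 18; 18 != 114 -> empty
(0,-5): col outside [0, 0] -> not filled
(32,32): row=0b100000, col=0b100000, row AND col = 0b100000 = 32; 32 == 32 -> filled
(156,126): row=0b10011100, col=0b1111110, row AND col = 0b11100 = 28; 28 != 126 -> empty
(232,176): row=0b11101000, col=0b10110000, row AND col = 0b10100000 = 160; 160 != 176 -> empty
(237,91): row=0b11101101, col=0b1011011, row AND col = 0b1001001 = 73; 73 != 91 -> empty
(199,18): row=0b11000111, col=0b10010, row AND col = 0b10 = 2; 2 != 18 -> empty
(11,10): row=0b1011, col=0b1010, row AND col = 0b1010 = 10; 10 == 10 -> filled
(59,3): row=0b111011, col=0b11, row AND col = 0b11 = 3; 3 == 3 -> filled
(112,66): row=0b1110000, col=0b1000010, row AND col = 0b1000000 = 64; 64 != 66 -> empty

Answer: no no yes no no no no yes yes no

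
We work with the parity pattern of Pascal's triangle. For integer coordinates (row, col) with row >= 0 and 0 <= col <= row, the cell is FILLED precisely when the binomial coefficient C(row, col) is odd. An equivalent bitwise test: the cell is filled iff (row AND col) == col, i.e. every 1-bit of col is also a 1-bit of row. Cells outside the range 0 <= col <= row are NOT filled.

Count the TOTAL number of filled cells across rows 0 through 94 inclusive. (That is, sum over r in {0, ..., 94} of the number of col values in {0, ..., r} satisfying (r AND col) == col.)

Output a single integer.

r0=0 pc0: +1 =1
r1=1 pc1: +2 =3
r2=10 pc1: +2 =5
r3=11 pc2: +4 =9
r4=100 pc1: +2 =11
r5=101 pc2: +4 =15
r6=110 pc2: +4 =19
r7=111 pc3: +8 =27
r8=1000 pc1: +2 =29
r9=1001 pc2: +4 =33
r10=1010 pc2: +4 =37
r11=1011 pc3: +8 =45
r12=1100 pc2: +4 =49
r13=1101 pc3: +8 =57
r14=1110 pc3: +8 =65
r15=1111 pc4: +16 =81
r16=10000 pc1: +2 =83
r17=10001 pc2: +4 =87
r18=10010 pc2: +4 =91
r19=10011 pc3: +8 =99
r20=10100 pc2: +4 =103
r21=10101 pc3: +8 =111
r22=10110 pc3: +8 =119
r23=10111 pc4: +16 =135
r24=11000 pc2: +4 =139
r25=11001 pc3: +8 =147
r26=11010 pc3: +8 =155
r27=11011 pc4: +16 =171
r28=11100 pc3: +8 =179
r29=11101 pc4: +16 =195
r30=11110 pc4: +16 =211
r31=11111 pc5: +32 =243
r32=100000 pc1: +2 =245
r33=100001 pc2: +4 =249
r34=100010 pc2: +4 =253
r35=100011 pc3: +8 =261
r36=100100 pc2: +4 =265
r37=100101 pc3: +8 =273
r38=100110 pc3: +8 =281
r39=100111 pc4: +16 =297
r40=101000 pc2: +4 =301
r41=101001 pc3: +8 =309
r42=101010 pc3: +8 =317
r43=101011 pc4: +16 =333
r44=101100 pc3: +8 =341
r45=101101 pc4: +16 =357
r46=101110 pc4: +16 =373
r47=101111 pc5: +32 =405
r48=110000 pc2: +4 =409
r49=110001 pc3: +8 =417
r50=110010 pc3: +8 =425
r51=110011 pc4: +16 =441
r52=110100 pc3: +8 =449
r53=110101 pc4: +16 =465
r54=110110 pc4: +16 =481
r55=110111 pc5: +32 =513
r56=111000 pc3: +8 =521
r57=111001 pc4: +16 =537
r58=111010 pc4: +16 =553
r59=111011 pc5: +32 =585
r60=111100 pc4: +16 =601
r61=111101 pc5: +32 =633
r62=111110 pc5: +32 =665
r63=111111 pc6: +64 =729
r64=1000000 pc1: +2 =731
r65=1000001 pc2: +4 =735
r66=1000010 pc2: +4 =739
r67=1000011 pc3: +8 =747
r68=1000100 pc2: +4 =751
r69=1000101 pc3: +8 =759
r70=1000110 pc3: +8 =767
r71=1000111 pc4: +16 =783
r72=1001000 pc2: +4 =787
r73=1001001 pc3: +8 =795
r74=1001010 pc3: +8 =803
r75=1001011 pc4: +16 =819
r76=1001100 pc3: +8 =827
r77=1001101 pc4: +16 =843
r78=1001110 pc4: +16 =859
r79=1001111 pc5: +32 =891
r80=1010000 pc2: +4 =895
r81=1010001 pc3: +8 =903
r82=1010010 pc3: +8 =911
r83=1010011 pc4: +16 =927
r84=1010100 pc3: +8 =935
r85=1010101 pc4: +16 =951
r86=1010110 pc4: +16 =967
r87=1010111 pc5: +32 =999
r88=1011000 pc3: +8 =1007
r89=1011001 pc4: +16 =1023
r90=1011010 pc4: +16 =1039
r91=1011011 pc5: +32 =1071
r92=1011100 pc4: +16 =1087
r93=1011101 pc5: +32 =1119
r94=1011110 pc5: +32 =1151

Answer: 1151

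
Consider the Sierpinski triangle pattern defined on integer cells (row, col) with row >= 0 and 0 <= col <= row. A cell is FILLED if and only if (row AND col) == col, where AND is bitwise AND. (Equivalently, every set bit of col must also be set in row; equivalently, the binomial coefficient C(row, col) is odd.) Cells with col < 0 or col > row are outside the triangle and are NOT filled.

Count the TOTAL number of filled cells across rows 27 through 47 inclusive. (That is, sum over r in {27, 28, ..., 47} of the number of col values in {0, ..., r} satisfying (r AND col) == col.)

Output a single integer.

r27=11011 pc4: +16 =16
r28=11100 pc3: +8 =24
r29=11101 pc4: +16 =40
r30=11110 pc4: +16 =56
r31=11111 pc5: +32 =88
r32=100000 pc1: +2 =90
r33=100001 pc2: +4 =94
r34=100010 pc2: +4 =98
r35=100011 pc3: +8 =106
r36=100100 pc2: +4 =110
r37=100101 pc3: +8 =118
r38=100110 pc3: +8 =126
r39=100111 pc4: +16 =142
r40=101000 pc2: +4 =146
r41=101001 pc3: +8 =154
r42=101010 pc3: +8 =162
r43=101011 pc4: +16 =178
r44=101100 pc3: +8 =186
r45=101101 pc4: +16 =202
r46=101110 pc4: +16 =218
r47=101111 pc5: +32 =250

Answer: 250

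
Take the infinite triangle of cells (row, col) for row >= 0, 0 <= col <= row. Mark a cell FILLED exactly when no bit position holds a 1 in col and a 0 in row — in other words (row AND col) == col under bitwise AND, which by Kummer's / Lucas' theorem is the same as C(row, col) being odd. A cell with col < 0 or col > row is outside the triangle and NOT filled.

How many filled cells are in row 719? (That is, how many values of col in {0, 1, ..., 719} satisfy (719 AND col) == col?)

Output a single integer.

719 in binary = 1011001111
popcount(719) = number of 1-bits in 1011001111 = 7
A col c satisfies (719 AND c) == c iff every set bit of c is also set in 719; each of the 7 set bits of 719 can independently be on or off in c.
count = 2^7 = 128

Answer: 128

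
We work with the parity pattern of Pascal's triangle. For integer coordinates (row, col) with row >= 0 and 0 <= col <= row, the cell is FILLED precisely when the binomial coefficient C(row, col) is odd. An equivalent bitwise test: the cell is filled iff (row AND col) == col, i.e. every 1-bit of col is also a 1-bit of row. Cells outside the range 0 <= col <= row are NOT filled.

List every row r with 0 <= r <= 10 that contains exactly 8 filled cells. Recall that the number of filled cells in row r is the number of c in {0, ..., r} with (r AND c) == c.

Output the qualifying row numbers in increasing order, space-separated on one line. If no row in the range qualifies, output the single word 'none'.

Answer: 7

Derivation:
Row r has 2^popcount(r) filled cells, so we need popcount(r) = log2(8) = 3.
Scan r = 0..10 and keep those with exactly 3 one-bits:
r=0=0 popcount=0 -> skip
r=1=1 popcount=1 -> skip
r=2=10 popcount=1 -> skip
r=3=11 popcount=2 -> skip
r=4=100 popcount=1 -> skip
r=5=101 popcount=2 -> skip
r=6=110 popcount=2 -> skip
r=7=111 popcount=3 -> KEEP
r=8=1000 popcount=1 -> skip
r=9=1001 popcount=2 -> skip
r=10=1010 popcount=2 -> skip
Kept rows: 7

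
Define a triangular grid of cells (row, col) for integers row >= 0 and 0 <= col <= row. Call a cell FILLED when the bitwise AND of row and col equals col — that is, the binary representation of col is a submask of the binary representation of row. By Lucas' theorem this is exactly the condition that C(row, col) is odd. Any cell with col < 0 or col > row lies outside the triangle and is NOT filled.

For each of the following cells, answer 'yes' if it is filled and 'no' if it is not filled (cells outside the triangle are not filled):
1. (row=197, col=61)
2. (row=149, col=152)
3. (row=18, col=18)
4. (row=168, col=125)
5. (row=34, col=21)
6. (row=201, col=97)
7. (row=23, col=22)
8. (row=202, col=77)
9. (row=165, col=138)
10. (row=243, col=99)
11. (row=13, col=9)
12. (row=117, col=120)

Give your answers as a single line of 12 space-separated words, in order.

Answer: no no yes no no no yes no no yes yes no

Derivation:
(197,61): row=0b11000101, col=0b111101, row AND col = 0b101 = 5; 5 != 61 -> empty
(149,152): col outside [0, 149] -> not filled
(18,18): row=0b10010, col=0b10010, row AND col = 0b10010 = 18; 18 == 18 -> filled
(168,125): row=0b10101000, col=0b1111101, row AND col = 0b101000 = 40; 40 != 125 -> empty
(34,21): row=0b100010, col=0b10101, row AND col = 0b0 = 0; 0 != 21 -> empty
(201,97): row=0b11001001, col=0b1100001, row AND col = 0b1000001 = 65; 65 != 97 -> empty
(23,22): row=0b10111, col=0b10110, row AND col = 0b10110 = 22; 22 == 22 -> filled
(202,77): row=0b11001010, col=0b1001101, row AND col = 0b1001000 = 72; 72 != 77 -> empty
(165,138): row=0b10100101, col=0b10001010, row AND col = 0b10000000 = 128; 128 != 138 -> empty
(243,99): row=0b11110011, col=0b1100011, row AND col = 0b1100011 = 99; 99 == 99 -> filled
(13,9): row=0b1101, col=0b1001, row AND col = 0b1001 = 9; 9 == 9 -> filled
(117,120): col outside [0, 117] -> not filled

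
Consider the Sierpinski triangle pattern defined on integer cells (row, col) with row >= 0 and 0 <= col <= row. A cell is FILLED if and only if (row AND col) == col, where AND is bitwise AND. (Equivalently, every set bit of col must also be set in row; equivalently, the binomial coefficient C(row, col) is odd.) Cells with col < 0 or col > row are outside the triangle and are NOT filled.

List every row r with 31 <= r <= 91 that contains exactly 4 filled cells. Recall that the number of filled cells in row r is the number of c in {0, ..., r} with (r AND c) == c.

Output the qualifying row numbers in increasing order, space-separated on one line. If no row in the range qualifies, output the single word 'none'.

Row r has 2^popcount(r) filled cells, so we need popcount(r) = log2(4) = 2.
Scan r = 31..91 and keep those with exactly 2 one-bits:
r=31=11111 popcount=5 -> skip
r=32=100000 popcount=1 -> skip
r=33=100001 popcount=2 -> KEEP
r=34=100010 popcount=2 -> KEEP
r=35=100011 popcount=3 -> skip
r=36=100100 popcount=2 -> KEEP
r=37=100101 popcount=3 -> skip
r=38=100110 popcount=3 -> skip
r=39=100111 popcount=4 -> skip
r=40=101000 popcount=2 -> KEEP
r=41=101001 popcount=3 -> skip
r=42=101010 popcount=3 -> skip
r=43=101011 popcount=4 -> skip
r=44=101100 popcount=3 -> skip
r=45=101101 popcount=4 -> skip
r=46=101110 popcount=4 -> skip
r=47=101111 popcount=5 -> skip
r=48=110000 popcount=2 -> KEEP
r=49=110001 popcount=3 -> skip
r=50=110010 popcount=3 -> skip
r=51=110011 popcount=4 -> skip
r=52=110100 popcount=3 -> skip
r=53=110101 popcount=4 -> skip
r=54=110110 popcount=4 -> skip
r=55=110111 popcount=5 -> skip
r=56=111000 popcount=3 -> skip
r=57=111001 popcount=4 -> skip
r=58=111010 popcount=4 -> skip
r=59=111011 popcount=5 -> skip
r=60=111100 popcount=4 -> skip
r=61=111101 popcount=5 -> skip
r=62=111110 popcount=5 -> skip
r=63=111111 popcount=6 -> skip
r=64=1000000 popcount=1 -> skip
r=65=1000001 popcount=2 -> KEEP
r=66=1000010 popcount=2 -> KEEP
r=67=1000011 popcount=3 -> skip
r=68=1000100 popcount=2 -> KEEP
r=69=1000101 popcount=3 -> skip
r=70=1000110 popcount=3 -> skip
r=71=1000111 popcount=4 -> skip
r=72=1001000 popcount=2 -> KEEP
r=73=1001001 popcount=3 -> skip
r=74=1001010 popcount=3 -> skip
r=75=1001011 popcount=4 -> skip
r=76=1001100 popcount=3 -> skip
r=77=1001101 popcount=4 -> skip
r=78=1001110 popcount=4 -> skip
r=79=1001111 popcount=5 -> skip
r=80=1010000 popcount=2 -> KEEP
r=81=1010001 popcount=3 -> skip
r=82=1010010 popcount=3 -> skip
r=83=1010011 popcount=4 -> skip
r=84=1010100 popcount=3 -> skip
r=85=1010101 popcount=4 -> skip
r=86=1010110 popcount=4 -> skip
r=87=1010111 popcount=5 -> skip
r=88=1011000 popcount=3 -> skip
r=89=1011001 popcount=4 -> skip
r=90=1011010 popcount=4 -> skip
r=91=1011011 popcount=5 -> skip
Kept rows: 33 34 36 40 48 65 66 68 72 80

Answer: 33 34 36 40 48 65 66 68 72 80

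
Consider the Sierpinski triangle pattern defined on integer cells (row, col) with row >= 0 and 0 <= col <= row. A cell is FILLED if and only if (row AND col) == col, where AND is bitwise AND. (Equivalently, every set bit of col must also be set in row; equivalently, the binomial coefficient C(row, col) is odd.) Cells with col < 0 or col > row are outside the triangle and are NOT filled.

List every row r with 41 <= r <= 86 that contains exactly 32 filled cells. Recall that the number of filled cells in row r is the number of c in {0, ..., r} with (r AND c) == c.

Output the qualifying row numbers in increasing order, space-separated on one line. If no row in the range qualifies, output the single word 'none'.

Row r has 2^popcount(r) filled cells, so we need popcount(r) = log2(32) = 5.
Scan r = 41..86 and keep those with exactly 5 one-bits:
r=41=101001 popcount=3 -> skip
r=42=101010 popcount=3 -> skip
r=43=101011 popcount=4 -> skip
r=44=101100 popcount=3 -> skip
r=45=101101 popcount=4 -> skip
r=46=101110 popcount=4 -> skip
r=47=101111 popcount=5 -> KEEP
r=48=110000 popcount=2 -> skip
r=49=110001 popcount=3 -> skip
r=50=110010 popcount=3 -> skip
r=51=110011 popcount=4 -> skip
r=52=110100 popcount=3 -> skip
r=53=110101 popcount=4 -> skip
r=54=110110 popcount=4 -> skip
r=55=110111 popcount=5 -> KEEP
r=56=111000 popcount=3 -> skip
r=57=111001 popcount=4 -> skip
r=58=111010 popcount=4 -> skip
r=59=111011 popcount=5 -> KEEP
r=60=111100 popcount=4 -> skip
r=61=111101 popcount=5 -> KEEP
r=62=111110 popcount=5 -> KEEP
r=63=111111 popcount=6 -> skip
r=64=1000000 popcount=1 -> skip
r=65=1000001 popcount=2 -> skip
r=66=1000010 popcount=2 -> skip
r=67=1000011 popcount=3 -> skip
r=68=1000100 popcount=2 -> skip
r=69=1000101 popcount=3 -> skip
r=70=1000110 popcount=3 -> skip
r=71=1000111 popcount=4 -> skip
r=72=1001000 popcount=2 -> skip
r=73=1001001 popcount=3 -> skip
r=74=1001010 popcount=3 -> skip
r=75=1001011 popcount=4 -> skip
r=76=1001100 popcount=3 -> skip
r=77=1001101 popcount=4 -> skip
r=78=1001110 popcount=4 -> skip
r=79=1001111 popcount=5 -> KEEP
r=80=1010000 popcount=2 -> skip
r=81=1010001 popcount=3 -> skip
r=82=1010010 popcount=3 -> skip
r=83=1010011 popcount=4 -> skip
r=84=1010100 popcount=3 -> skip
r=85=1010101 popcount=4 -> skip
r=86=1010110 popcount=4 -> skip
Kept rows: 47 55 59 61 62 79

Answer: 47 55 59 61 62 79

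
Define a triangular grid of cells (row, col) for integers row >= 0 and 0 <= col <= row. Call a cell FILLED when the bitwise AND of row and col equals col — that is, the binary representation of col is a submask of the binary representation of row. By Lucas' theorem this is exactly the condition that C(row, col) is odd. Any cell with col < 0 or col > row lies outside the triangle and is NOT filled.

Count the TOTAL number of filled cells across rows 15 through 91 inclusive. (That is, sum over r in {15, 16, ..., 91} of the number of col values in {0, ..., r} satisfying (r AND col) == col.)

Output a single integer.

Answer: 1006

Derivation:
r15=1111 pc4: +16 =16
r16=10000 pc1: +2 =18
r17=10001 pc2: +4 =22
r18=10010 pc2: +4 =26
r19=10011 pc3: +8 =34
r20=10100 pc2: +4 =38
r21=10101 pc3: +8 =46
r22=10110 pc3: +8 =54
r23=10111 pc4: +16 =70
r24=11000 pc2: +4 =74
r25=11001 pc3: +8 =82
r26=11010 pc3: +8 =90
r27=11011 pc4: +16 =106
r28=11100 pc3: +8 =114
r29=11101 pc4: +16 =130
r30=11110 pc4: +16 =146
r31=11111 pc5: +32 =178
r32=100000 pc1: +2 =180
r33=100001 pc2: +4 =184
r34=100010 pc2: +4 =188
r35=100011 pc3: +8 =196
r36=100100 pc2: +4 =200
r37=100101 pc3: +8 =208
r38=100110 pc3: +8 =216
r39=100111 pc4: +16 =232
r40=101000 pc2: +4 =236
r41=101001 pc3: +8 =244
r42=101010 pc3: +8 =252
r43=101011 pc4: +16 =268
r44=101100 pc3: +8 =276
r45=101101 pc4: +16 =292
r46=101110 pc4: +16 =308
r47=101111 pc5: +32 =340
r48=110000 pc2: +4 =344
r49=110001 pc3: +8 =352
r50=110010 pc3: +8 =360
r51=110011 pc4: +16 =376
r52=110100 pc3: +8 =384
r53=110101 pc4: +16 =400
r54=110110 pc4: +16 =416
r55=110111 pc5: +32 =448
r56=111000 pc3: +8 =456
r57=111001 pc4: +16 =472
r58=111010 pc4: +16 =488
r59=111011 pc5: +32 =520
r60=111100 pc4: +16 =536
r61=111101 pc5: +32 =568
r62=111110 pc5: +32 =600
r63=111111 pc6: +64 =664
r64=1000000 pc1: +2 =666
r65=1000001 pc2: +4 =670
r66=1000010 pc2: +4 =674
r67=1000011 pc3: +8 =682
r68=1000100 pc2: +4 =686
r69=1000101 pc3: +8 =694
r70=1000110 pc3: +8 =702
r71=1000111 pc4: +16 =718
r72=1001000 pc2: +4 =722
r73=1001001 pc3: +8 =730
r74=1001010 pc3: +8 =738
r75=1001011 pc4: +16 =754
r76=1001100 pc3: +8 =762
r77=1001101 pc4: +16 =778
r78=1001110 pc4: +16 =794
r79=1001111 pc5: +32 =826
r80=1010000 pc2: +4 =830
r81=1010001 pc3: +8 =838
r82=1010010 pc3: +8 =846
r83=1010011 pc4: +16 =862
r84=1010100 pc3: +8 =870
r85=1010101 pc4: +16 =886
r86=1010110 pc4: +16 =902
r87=1010111 pc5: +32 =934
r88=1011000 pc3: +8 =942
r89=1011001 pc4: +16 =958
r90=1011010 pc4: +16 =974
r91=1011011 pc5: +32 =1006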